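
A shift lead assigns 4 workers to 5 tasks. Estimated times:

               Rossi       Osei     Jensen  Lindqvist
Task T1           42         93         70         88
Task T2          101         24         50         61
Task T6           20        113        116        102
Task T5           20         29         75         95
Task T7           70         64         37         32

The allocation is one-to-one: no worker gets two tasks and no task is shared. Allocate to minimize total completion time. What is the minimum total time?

Min total: 131 min

Optimal: Rossi→Task T6 (20 min), Osei→Task T5 (29 min), Jensen→Task T2 (50 min), Lindqvist→Task T7 (32 min) — total 20+29+50+32 = 131 min.
Column-greedy (each task in turn goes to its cheapest remaining worker) gives 243 min, worse by 112.
Next-best assignment: Rossi→Task T6, Osei→Task T2, Jensen→Task T1, Lindqvist→Task T7 = 146 min.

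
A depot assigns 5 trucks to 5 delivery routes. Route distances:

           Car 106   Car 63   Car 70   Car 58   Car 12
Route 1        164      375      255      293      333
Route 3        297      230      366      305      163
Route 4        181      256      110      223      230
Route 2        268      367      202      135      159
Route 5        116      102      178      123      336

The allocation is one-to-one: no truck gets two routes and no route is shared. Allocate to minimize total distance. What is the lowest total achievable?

Min total: 674 km

This is a one-to-one assignment (minimum-cost bipartite matching).
Optimal: Car 106→Route 1 (164 km), Car 63→Route 5 (102 km), Car 70→Route 4 (110 km), Car 58→Route 2 (135 km), Car 12→Route 3 (163 km) — total 164+102+110+135+163 = 674 km.
Row-greedy (each truck in turn takes its cheapest remaining route) gives 924 km, worse by 250.
Swapping Car 12↔Car 63 (Car 12→Route 5 336 km, Car 63→Route 3 230 km) adds 301.
Every other assignment is strictly worse.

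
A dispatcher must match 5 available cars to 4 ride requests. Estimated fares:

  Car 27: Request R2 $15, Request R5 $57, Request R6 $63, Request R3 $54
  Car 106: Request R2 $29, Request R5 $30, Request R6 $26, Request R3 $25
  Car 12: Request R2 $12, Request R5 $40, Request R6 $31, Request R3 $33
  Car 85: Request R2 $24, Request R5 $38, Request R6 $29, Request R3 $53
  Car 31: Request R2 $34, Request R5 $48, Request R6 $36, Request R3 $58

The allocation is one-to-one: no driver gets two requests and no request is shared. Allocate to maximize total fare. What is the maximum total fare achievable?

This is a one-to-one assignment (maximum-weight bipartite matching).
Optimal: Car 106→Request R2 ($29), Car 31→Request R5 ($48), Car 27→Request R6 ($63), Car 85→Request R3 ($53) — total 29+48+63+53 = $193.
Column-greedy (each request in turn goes to its best remaining driver) gives $175, worse by 18.
Next-best assignment: Car 106→Request R2, Car 12→Request R5, Car 27→Request R6, Car 31→Request R3 = $190.
Every other assignment is strictly worse.

Max total: $193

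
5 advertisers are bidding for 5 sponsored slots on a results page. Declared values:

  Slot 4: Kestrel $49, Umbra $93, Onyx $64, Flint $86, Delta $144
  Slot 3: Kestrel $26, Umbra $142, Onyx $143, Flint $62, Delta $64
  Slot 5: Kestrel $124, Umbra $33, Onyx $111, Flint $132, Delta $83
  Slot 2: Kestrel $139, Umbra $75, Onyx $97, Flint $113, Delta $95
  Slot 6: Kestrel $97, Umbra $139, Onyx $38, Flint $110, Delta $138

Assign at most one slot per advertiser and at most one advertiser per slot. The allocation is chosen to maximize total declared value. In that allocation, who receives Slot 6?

Umbra receives Slot 6.

Optimal: Kestrel→Slot 2 ($139), Umbra→Slot 6 ($139), Onyx→Slot 3 ($143), Flint→Slot 5 ($132), Delta→Slot 4 ($144) — total 139+139+143+132+144 = $697.
Row-greedy (each advertiser in turn takes its best remaining slot) gives $646, worse by 51.
Swapping Umbra↔Kestrel (Umbra→Slot 2 $75, Kestrel→Slot 6 $97) loses 106.
Umbra's own top slot is Slot 3 ($142), but forcing Umbra→Slot 3 and reassigning the rest optimally gives only $646 — worse by 51.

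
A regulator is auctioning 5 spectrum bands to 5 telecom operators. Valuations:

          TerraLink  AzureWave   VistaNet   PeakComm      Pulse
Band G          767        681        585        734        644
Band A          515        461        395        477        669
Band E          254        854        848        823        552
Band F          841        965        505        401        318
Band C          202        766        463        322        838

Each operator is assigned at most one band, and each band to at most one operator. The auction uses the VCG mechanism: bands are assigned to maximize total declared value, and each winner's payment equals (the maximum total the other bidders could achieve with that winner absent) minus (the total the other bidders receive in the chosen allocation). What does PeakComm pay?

PeakComm pays $252M.

Efficient allocation: TerraLink→Band A ($515M), AzureWave→Band F ($965M), VistaNet→Band E ($848M), PeakComm→Band G ($734M), Pulse→Band C ($838M); total welfare W = $3900M.
PeakComm receives Band G at value $734M, so the others get W − 734 = $3166M.
Without PeakComm: best allocation of the remaining 4 bidders over all 5 bands is TerraLink→Band G ($767M), AzureWave→Band F ($965M), VistaNet→Band E ($848M), Pulse→Band C ($838M), total $3418M.
VCG payment = (others' best without PeakComm) − (others' welfare with PeakComm) = 3418 − 3166 = $252M.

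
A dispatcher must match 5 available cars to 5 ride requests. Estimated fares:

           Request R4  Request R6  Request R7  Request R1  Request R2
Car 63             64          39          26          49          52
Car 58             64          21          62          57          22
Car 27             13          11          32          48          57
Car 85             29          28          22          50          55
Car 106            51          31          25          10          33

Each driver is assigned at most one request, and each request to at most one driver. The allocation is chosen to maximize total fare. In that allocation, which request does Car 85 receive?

This is a one-to-one assignment (maximum-weight bipartite matching).
Optimal: Car 63→Request R4 ($64), Car 58→Request R7 ($62), Car 27→Request R2 ($57), Car 85→Request R1 ($50), Car 106→Request R6 ($31) — total 64+62+57+50+31 = $264.
No other one-to-one assignment exceeds $264.
Car 85's own top request is Request R2 ($55), but forcing Car 85→Request R2 and reassigning the rest optimally gives only $260 — worse by 4.

Car 85 receives Request R1.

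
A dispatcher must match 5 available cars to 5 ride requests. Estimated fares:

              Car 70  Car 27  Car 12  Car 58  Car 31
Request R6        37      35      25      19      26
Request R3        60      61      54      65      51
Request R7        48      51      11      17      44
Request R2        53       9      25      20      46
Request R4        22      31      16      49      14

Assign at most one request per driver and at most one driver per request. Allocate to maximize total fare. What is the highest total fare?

Max total: $237

Optimal: Car 70→Request R6 ($37), Car 27→Request R7 ($51), Car 12→Request R3 ($54), Car 58→Request R4 ($49), Car 31→Request R2 ($46) — total 37+51+54+49+46 = $237.
Max-entry greedy (repeatedly take the single best remaining cell) gives $211, worse by 26.
Next-best assignment: Car 70→Request R2, Car 27→Request R6, Car 12→Request R3, Car 58→Request R4, Car 31→Request R7 = $235.
Swapping Car 58↔Car 27 (Car 58→Request R7 $17, Car 27→Request R4 $31) loses 52.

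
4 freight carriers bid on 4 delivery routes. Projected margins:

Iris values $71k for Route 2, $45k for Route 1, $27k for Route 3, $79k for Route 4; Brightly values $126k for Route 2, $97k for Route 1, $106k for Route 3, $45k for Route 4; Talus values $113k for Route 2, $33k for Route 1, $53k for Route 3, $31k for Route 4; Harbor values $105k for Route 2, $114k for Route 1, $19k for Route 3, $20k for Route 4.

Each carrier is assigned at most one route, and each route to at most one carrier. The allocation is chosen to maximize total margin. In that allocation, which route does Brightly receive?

Brightly receives Route 3.

This is a one-to-one assignment (maximum-weight bipartite matching).
Optimal: Iris→Route 4 ($79k), Brightly→Route 3 ($106k), Talus→Route 2 ($113k), Harbor→Route 1 ($114k) — total 79+106+113+114 = $412k.
Max-entry greedy (repeatedly take the single best remaining cell) gives $372k, worse by 40.
Next-best assignment: Iris→Route 4, Brightly→Route 2, Talus→Route 3, Harbor→Route 1 = $372k.
Brightly's own top route is Route 2 ($126k), but forcing Brightly→Route 2 and reassigning the rest optimally gives only $372k — worse by 40.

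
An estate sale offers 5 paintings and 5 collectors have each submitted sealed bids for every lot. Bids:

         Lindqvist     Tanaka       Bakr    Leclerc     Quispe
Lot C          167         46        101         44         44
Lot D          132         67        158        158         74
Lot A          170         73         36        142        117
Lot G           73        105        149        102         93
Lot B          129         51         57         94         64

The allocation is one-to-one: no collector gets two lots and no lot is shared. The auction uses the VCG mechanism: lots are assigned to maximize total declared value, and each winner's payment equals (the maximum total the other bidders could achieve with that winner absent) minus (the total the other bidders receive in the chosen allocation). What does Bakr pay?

Efficient allocation: Lindqvist→Lot C ($167), Tanaka→Lot B ($51), Bakr→Lot G ($149), Leclerc→Lot D ($158), Quispe→Lot A ($117); total welfare W = $642.
Bakr receives Lot G at value $149, so the others get W − 149 = $493.
Without Bakr: best allocation of the remaining 4 bidders over all 5 lots is Lindqvist→Lot C ($167), Tanaka→Lot G ($105), Leclerc→Lot D ($158), Quispe→Lot A ($117), total $547.
VCG payment = (others' best without Bakr) − (others' welfare with Bakr) = 547 − 493 = $54.

Bakr pays $54.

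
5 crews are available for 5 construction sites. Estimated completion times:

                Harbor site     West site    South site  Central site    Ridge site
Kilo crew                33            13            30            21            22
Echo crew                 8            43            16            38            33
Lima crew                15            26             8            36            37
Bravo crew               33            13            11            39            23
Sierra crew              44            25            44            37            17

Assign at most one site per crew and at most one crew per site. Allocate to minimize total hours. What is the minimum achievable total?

Min total: 67 hours

Optimal: Kilo crew→Central site (21 hours), Echo crew→Harbor site (8 hours), Lima crew→South site (8 hours), Bravo crew→West site (13 hours), Sierra crew→Ridge site (17 hours) — total 21+8+8+13+17 = 67 hours.
Column-greedy (each site in turn goes to its cheapest remaining crew) gives 89 hours, worse by 22.
Next-best assignment: Kilo crew→Central site, Echo crew→South site, Lima crew→Harbor site, Bravo crew→West site, Sierra crew→Ridge site = 82 hours.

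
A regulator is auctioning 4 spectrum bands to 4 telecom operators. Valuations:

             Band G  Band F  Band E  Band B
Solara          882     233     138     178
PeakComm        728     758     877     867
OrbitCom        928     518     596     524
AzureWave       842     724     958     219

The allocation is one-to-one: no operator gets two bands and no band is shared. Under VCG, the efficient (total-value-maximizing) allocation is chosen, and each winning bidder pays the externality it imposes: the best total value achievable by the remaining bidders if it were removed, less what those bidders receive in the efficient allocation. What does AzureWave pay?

AzureWave pays $78M.

Efficient allocation: Solara→Band G ($882M), PeakComm→Band B ($867M), OrbitCom→Band F ($518M), AzureWave→Band E ($958M); total welfare W = $3225M.
AzureWave receives Band E at value $958M, so the others get W − 958 = $2267M.
Without AzureWave: best allocation of the remaining 3 bidders over all 4 bands is Solara→Band G ($882M), PeakComm→Band B ($867M), OrbitCom→Band E ($596M), total $2345M.
VCG payment = (others' best without AzureWave) − (others' welfare with AzureWave) = 2345 − 2267 = $78M.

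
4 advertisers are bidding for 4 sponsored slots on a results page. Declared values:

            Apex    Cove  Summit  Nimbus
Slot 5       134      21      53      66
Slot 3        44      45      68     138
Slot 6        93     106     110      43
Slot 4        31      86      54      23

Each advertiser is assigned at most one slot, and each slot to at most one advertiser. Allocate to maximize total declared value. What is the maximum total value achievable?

Max total: $468

This is a one-to-one assignment (maximum-weight bipartite matching).
Optimal: Apex→Slot 5 ($134), Cove→Slot 4 ($86), Summit→Slot 6 ($110), Nimbus→Slot 3 ($138) — total 134+86+110+138 = $468.
Row-greedy (each advertiser in turn takes its best remaining slot) gives $331, worse by 137.
No other one-to-one assignment exceeds $468.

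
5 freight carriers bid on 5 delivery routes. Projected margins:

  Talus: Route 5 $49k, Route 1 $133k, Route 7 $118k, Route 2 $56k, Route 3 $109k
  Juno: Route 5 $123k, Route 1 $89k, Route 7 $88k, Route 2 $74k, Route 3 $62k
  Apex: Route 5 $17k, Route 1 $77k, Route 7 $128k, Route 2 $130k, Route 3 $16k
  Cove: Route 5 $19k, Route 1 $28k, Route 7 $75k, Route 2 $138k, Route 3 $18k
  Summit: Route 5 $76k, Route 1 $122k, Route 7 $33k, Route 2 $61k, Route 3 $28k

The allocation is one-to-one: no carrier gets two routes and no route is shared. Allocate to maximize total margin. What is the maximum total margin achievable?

This is the linear assignment problem.
Optimal: Talus→Route 3 ($109k), Juno→Route 5 ($123k), Apex→Route 7 ($128k), Cove→Route 2 ($138k), Summit→Route 1 ($122k) — total 109+123+128+138+122 = $620k.
Max-entry greedy (repeatedly take the single best remaining cell) gives $550k, worse by 70.
Next-best assignment: Talus→Route 3, Juno→Route 5, Apex→Route 2, Cove→Route 7, Summit→Route 1 = $559k.
Swapping Apex↔Talus (Apex→Route 3 $16k, Talus→Route 7 $118k) loses 103.
No other one-to-one assignment exceeds $620k.

Maximum total: $620k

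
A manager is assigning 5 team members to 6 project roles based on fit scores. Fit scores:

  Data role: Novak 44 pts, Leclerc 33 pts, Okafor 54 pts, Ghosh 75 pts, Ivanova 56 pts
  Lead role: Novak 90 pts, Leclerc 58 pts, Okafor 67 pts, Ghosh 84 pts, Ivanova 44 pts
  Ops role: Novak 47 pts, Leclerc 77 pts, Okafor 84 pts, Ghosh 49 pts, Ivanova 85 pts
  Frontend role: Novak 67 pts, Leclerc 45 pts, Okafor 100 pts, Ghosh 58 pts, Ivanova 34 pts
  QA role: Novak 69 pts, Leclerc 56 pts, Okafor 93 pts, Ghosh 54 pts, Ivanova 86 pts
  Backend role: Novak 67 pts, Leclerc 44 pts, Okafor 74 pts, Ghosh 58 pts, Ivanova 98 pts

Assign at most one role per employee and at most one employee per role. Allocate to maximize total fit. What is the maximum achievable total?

Maximum total: 440 pts

Optimal: Novak→Lead role (90 pts), Leclerc→Ops role (77 pts), Okafor→Frontend role (100 pts), Ghosh→Data role (75 pts), Ivanova→Backend role (98 pts) — total 90+77+100+75+98 = 440 pts.
Column-greedy (each role in turn goes to its best remaining employee) gives 406 pts, worse by 34.
Next-best assignment: Novak→Lead role, Leclerc→Ops role, Okafor→QA role, Ghosh→Data role, Ivanova→Backend role = 433 pts.
Swapping Ghosh↔Novak (Ghosh→Lead role 84 pts, Novak→Data role 44 pts) loses 37.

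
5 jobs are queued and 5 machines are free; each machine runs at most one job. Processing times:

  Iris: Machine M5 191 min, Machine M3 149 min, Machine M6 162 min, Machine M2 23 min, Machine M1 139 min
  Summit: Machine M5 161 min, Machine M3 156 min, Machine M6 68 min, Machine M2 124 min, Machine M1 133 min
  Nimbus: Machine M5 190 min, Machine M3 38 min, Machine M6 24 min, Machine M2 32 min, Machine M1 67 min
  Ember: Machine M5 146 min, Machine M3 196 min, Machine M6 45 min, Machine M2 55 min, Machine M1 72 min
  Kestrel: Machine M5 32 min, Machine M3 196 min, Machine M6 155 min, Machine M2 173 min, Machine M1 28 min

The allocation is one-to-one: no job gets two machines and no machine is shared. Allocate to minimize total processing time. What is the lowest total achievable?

Min total: 233 min

Optimal: Iris→Machine M2 (23 min), Summit→Machine M6 (68 min), Nimbus→Machine M3 (38 min), Ember→Machine M1 (72 min), Kestrel→Machine M5 (32 min) — total 23+68+38+72+32 = 233 min.
Column-greedy (each machine in turn goes to its cheapest remaining job) gives 271 min, worse by 38.
No other one-to-one assignment undercuts 233 min.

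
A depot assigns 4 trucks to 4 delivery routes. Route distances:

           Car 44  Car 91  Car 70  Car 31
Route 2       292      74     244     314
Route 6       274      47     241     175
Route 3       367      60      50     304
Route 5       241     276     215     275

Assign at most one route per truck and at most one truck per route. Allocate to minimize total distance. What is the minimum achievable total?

Minimum total: 540 km

This is the linear assignment problem.
Optimal: Car 44→Route 5 (241 km), Car 91→Route 2 (74 km), Car 70→Route 3 (50 km), Car 31→Route 6 (175 km) — total 241+74+50+175 = 540 km.
Row-greedy (each truck in turn takes its cheapest remaining route) gives 652 km, worse by 112.
Swapping Car 70↔Car 44 (Car 70→Route 5 215 km, Car 44→Route 3 367 km) adds 291.
Checked against all permutations: 540 km is optimal.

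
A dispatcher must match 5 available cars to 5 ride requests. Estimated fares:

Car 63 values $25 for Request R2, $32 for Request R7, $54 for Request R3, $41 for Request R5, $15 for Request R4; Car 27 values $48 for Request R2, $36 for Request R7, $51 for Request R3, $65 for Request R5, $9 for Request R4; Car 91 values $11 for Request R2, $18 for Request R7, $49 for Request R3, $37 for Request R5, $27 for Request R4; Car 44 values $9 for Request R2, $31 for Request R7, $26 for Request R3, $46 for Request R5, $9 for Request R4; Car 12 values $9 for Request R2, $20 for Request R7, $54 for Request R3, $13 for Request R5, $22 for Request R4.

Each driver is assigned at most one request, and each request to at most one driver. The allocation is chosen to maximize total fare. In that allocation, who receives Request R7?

Optimal: Car 63→Request R7 ($32), Car 27→Request R2 ($48), Car 91→Request R4 ($27), Car 44→Request R5 ($46), Car 12→Request R3 ($54) — total 32+48+27+46+54 = $207.
Max-entry greedy (repeatedly take the single best remaining cell) gives $186, worse by 21.
No other one-to-one assignment exceeds $207.
Car 63's own top request is Request R3 ($54), but forcing Car 63→Request R3 and reassigning the rest optimally gives only $195 — worse by 12.

Car 63 receives Request R7.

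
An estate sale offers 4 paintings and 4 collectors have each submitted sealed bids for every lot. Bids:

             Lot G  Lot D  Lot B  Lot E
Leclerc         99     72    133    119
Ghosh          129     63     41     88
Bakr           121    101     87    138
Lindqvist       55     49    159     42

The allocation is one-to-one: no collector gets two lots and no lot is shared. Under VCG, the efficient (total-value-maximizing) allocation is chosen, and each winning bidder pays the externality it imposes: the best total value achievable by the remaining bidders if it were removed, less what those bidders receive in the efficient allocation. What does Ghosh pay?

Ghosh pays $20.

Efficient allocation: Leclerc→Lot E ($119), Ghosh→Lot G ($129), Bakr→Lot D ($101), Lindqvist→Lot B ($159); total welfare W = $508.
Ghosh receives Lot G at value $129, so the others get W − 129 = $379.
Without Ghosh: best allocation of the remaining 3 bidders over all 4 lots is Leclerc→Lot E ($119), Bakr→Lot G ($121), Lindqvist→Lot B ($159), total $399.
VCG payment = (others' best without Ghosh) − (others' welfare with Ghosh) = 399 − 379 = $20.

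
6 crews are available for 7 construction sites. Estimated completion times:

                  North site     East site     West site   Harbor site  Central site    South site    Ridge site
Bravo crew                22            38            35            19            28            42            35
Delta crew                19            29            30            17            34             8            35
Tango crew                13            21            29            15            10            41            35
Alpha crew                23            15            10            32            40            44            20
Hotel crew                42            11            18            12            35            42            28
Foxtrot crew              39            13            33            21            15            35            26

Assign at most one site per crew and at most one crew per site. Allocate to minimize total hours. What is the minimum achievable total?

Optimal: Bravo crew→North site (22 hours), Delta crew→South site (8 hours), Tango crew→Central site (10 hours), Alpha crew→West site (10 hours), Hotel crew→Harbor site (12 hours), Foxtrot crew→East site (13 hours) — total 22+8+10+10+12+13 = 75 hours.
Row-greedy (each crew in turn takes its cheapest remaining site) gives 84 hours, worse by 9.

Minimum total: 75 hours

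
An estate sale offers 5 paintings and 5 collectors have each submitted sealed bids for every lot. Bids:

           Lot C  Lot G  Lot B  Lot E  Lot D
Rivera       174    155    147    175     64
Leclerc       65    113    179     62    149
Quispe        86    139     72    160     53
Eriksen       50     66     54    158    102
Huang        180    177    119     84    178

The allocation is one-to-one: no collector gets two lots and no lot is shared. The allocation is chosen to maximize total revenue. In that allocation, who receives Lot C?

Rivera receives Lot C.

Optimal: Rivera→Lot C ($174), Leclerc→Lot B ($179), Quispe→Lot G ($139), Eriksen→Lot E ($158), Huang→Lot D ($178) — total 174+179+139+158+178 = $828.
Max-entry greedy (repeatedly take the single best remaining cell) gives $775, worse by 53.
Every other assignment is strictly worse.
Rivera's own top lot is Lot E ($175), but forcing Rivera→Lot E and reassigning the rest optimally gives only $775 — worse by 53.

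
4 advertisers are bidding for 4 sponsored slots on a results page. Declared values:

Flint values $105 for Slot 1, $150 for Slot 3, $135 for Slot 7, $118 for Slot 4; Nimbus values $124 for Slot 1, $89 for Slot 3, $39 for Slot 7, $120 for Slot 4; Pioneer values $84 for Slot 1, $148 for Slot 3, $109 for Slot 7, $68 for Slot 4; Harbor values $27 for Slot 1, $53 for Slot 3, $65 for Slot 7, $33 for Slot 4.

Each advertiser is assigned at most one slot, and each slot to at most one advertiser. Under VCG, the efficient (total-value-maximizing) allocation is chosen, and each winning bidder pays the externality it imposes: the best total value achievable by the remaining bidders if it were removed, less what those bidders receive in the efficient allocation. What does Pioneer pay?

Pioneer pays $32.

Efficient allocation: Flint→Slot 4 ($118), Nimbus→Slot 1 ($124), Pioneer→Slot 3 ($148), Harbor→Slot 7 ($65); total welfare W = $455.
Pioneer receives Slot 3 at value $148, so the others get W − 148 = $307.
Without Pioneer: best allocation of the remaining 3 bidders over all 4 slots is Flint→Slot 3 ($150), Nimbus→Slot 1 ($124), Harbor→Slot 7 ($65), total $339.
VCG payment = (others' best without Pioneer) − (others' welfare with Pioneer) = 339 − 307 = $32.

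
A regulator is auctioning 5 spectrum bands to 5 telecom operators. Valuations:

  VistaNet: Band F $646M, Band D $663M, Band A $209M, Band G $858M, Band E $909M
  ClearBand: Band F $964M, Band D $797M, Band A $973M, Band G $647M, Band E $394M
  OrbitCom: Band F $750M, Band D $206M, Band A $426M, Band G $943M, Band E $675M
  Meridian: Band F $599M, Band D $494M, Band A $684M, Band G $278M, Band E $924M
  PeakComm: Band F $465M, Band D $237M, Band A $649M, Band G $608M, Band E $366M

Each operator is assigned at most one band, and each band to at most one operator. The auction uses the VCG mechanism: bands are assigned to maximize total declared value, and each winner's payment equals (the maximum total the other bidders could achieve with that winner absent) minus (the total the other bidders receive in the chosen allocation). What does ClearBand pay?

Efficient allocation: VistaNet→Band D ($663M), ClearBand→Band F ($964M), OrbitCom→Band G ($943M), Meridian→Band E ($924M), PeakComm→Band A ($649M); total welfare W = $4143M.
ClearBand receives Band F at value $964M, so the others get W − 964 = $3179M.
Without ClearBand: best allocation of the remaining 4 bidders over all 5 bands is VistaNet→Band G ($858M), OrbitCom→Band F ($750M), Meridian→Band E ($924M), PeakComm→Band A ($649M), total $3181M.
VCG payment = (others' best without ClearBand) − (others' welfare with ClearBand) = 3181 − 3179 = $2M.

ClearBand pays $2M.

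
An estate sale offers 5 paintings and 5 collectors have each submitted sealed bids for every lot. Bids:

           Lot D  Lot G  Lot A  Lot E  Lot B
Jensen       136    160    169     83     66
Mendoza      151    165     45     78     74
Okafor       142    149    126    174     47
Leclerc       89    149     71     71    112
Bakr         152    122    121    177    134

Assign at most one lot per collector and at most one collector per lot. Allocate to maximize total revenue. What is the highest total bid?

Treat this as an assignment problem: match each collector to one lot.
Optimal: Jensen→Lot A ($169), Mendoza→Lot D ($151), Okafor→Lot E ($174), Leclerc→Lot G ($149), Bakr→Lot B ($134) — total 169+151+174+149+134 = $777.
Next-best assignment: Jensen→Lot A, Mendoza→Lot G, Okafor→Lot E, Leclerc→Lot B, Bakr→Lot D = $772.
Every other assignment is strictly worse.

Max total: $777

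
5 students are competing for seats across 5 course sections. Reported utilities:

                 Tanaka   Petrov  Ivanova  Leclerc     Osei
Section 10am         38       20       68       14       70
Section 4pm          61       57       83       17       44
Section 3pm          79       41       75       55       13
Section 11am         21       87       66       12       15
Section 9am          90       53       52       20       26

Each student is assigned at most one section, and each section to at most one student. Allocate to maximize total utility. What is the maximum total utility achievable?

Max total: 385 points

Optimal: Tanaka→Section 9am (90 points), Petrov→Section 11am (87 points), Ivanova→Section 4pm (83 points), Leclerc→Section 3pm (55 points), Osei→Section 10am (70 points) — total 90+87+83+55+70 = 385 points.
Column-greedy (each section in turn goes to its best remaining student) gives 339 points, worse by 46.
Next-best assignment: Tanaka→Section 9am, Petrov→Section 11am, Ivanova→Section 10am, Leclerc→Section 3pm, Osei→Section 4pm = 344 points.
Swapping Petrov↔Ivanova (Petrov→Section 4pm 57 points, Ivanova→Section 11am 66 points) loses 47.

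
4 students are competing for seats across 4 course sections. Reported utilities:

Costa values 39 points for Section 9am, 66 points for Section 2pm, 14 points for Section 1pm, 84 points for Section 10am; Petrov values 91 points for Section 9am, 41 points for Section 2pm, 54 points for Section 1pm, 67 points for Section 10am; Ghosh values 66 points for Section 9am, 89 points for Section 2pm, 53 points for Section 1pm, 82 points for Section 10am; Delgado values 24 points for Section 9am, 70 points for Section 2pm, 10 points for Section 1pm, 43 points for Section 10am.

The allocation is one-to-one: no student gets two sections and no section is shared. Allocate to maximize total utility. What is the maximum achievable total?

Optimal: Costa→Section 10am (84 points), Petrov→Section 9am (91 points), Ghosh→Section 1pm (53 points), Delgado→Section 2pm (70 points) — total 84+91+53+70 = 298 points.
Row-greedy (each student in turn takes its best remaining section) gives 274 points, worse by 24.
No other one-to-one assignment exceeds 298 points.

Max total: 298 points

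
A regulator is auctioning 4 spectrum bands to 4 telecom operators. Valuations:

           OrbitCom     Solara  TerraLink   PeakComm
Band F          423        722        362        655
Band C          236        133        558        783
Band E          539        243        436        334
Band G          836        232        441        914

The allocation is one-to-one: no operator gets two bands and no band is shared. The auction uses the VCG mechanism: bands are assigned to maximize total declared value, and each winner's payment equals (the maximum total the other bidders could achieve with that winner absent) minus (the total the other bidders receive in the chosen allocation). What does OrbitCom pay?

OrbitCom pays $253M.

Efficient allocation: OrbitCom→Band G ($836M), Solara→Band F ($722M), TerraLink→Band E ($436M), PeakComm→Band C ($783M); total welfare W = $2777M.
OrbitCom receives Band G at value $836M, so the others get W − 836 = $1941M.
Without OrbitCom: best allocation of the remaining 3 bidders over all 4 bands is Solara→Band F ($722M), TerraLink→Band C ($558M), PeakComm→Band G ($914M), total $2194M.
VCG payment = (others' best without OrbitCom) − (others' welfare with OrbitCom) = 2194 − 1941 = $253M.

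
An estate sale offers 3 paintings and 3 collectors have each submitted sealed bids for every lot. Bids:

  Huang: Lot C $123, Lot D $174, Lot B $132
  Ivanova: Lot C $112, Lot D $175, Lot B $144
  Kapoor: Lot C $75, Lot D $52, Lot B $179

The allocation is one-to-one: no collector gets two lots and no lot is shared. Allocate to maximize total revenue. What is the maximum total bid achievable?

Optimal: Huang→Lot C ($123), Ivanova→Lot D ($175), Kapoor→Lot B ($179) — total 123+175+179 = $477.
Row-greedy (each collector in turn takes its best remaining lot) gives $393, worse by 84.
Next-best assignment: Huang→Lot D, Ivanova→Lot C, Kapoor→Lot B = $465.
Swapping Huang↔Ivanova (Huang→Lot D $174, Ivanova→Lot C $112) loses 12.

Maximum total: $477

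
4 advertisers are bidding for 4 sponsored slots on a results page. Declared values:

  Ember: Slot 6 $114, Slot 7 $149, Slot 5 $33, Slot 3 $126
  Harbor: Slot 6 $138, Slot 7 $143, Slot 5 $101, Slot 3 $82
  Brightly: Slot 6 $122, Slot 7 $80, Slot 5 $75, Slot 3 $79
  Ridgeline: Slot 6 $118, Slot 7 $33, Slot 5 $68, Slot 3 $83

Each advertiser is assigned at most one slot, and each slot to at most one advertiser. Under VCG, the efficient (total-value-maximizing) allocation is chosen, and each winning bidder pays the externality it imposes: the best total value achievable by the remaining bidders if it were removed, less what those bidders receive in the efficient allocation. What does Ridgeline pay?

Efficient allocation: Ember→Slot 3 ($126), Harbor→Slot 7 ($143), Brightly→Slot 5 ($75), Ridgeline→Slot 6 ($118); total welfare W = $462.
Ridgeline receives Slot 6 at value $118, so the others get W − 118 = $344.
Without Ridgeline: best allocation of the remaining 3 bidders over all 4 slots is Ember→Slot 3 ($126), Harbor→Slot 7 ($143), Brightly→Slot 6 ($122), total $391.
VCG payment = (others' best without Ridgeline) − (others' welfare with Ridgeline) = 391 − 344 = $47.

Ridgeline pays $47.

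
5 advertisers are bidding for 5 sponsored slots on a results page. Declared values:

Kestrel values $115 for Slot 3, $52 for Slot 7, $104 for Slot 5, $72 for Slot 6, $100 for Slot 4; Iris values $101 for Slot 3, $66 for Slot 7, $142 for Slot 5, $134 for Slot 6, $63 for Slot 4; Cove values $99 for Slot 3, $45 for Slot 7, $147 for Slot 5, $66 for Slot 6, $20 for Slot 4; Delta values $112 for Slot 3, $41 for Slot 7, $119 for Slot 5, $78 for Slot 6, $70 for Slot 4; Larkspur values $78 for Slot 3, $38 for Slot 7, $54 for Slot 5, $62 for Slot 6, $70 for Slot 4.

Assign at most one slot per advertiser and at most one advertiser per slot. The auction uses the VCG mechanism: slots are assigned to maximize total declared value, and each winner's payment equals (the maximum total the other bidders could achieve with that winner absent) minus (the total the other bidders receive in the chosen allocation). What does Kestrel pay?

Efficient allocation: Kestrel→Slot 4 ($100), Iris→Slot 6 ($134), Cove→Slot 5 ($147), Delta→Slot 3 ($112), Larkspur→Slot 7 ($38); total welfare W = $531.
Kestrel receives Slot 4 at value $100, so the others get W − 100 = $431.
Without Kestrel: best allocation of the remaining 4 bidders over all 5 slots is Iris→Slot 6 ($134), Cove→Slot 5 ($147), Delta→Slot 3 ($112), Larkspur→Slot 4 ($70), total $463.
VCG payment = (others' best without Kestrel) − (others' welfare with Kestrel) = 463 − 431 = $32.

Kestrel pays $32.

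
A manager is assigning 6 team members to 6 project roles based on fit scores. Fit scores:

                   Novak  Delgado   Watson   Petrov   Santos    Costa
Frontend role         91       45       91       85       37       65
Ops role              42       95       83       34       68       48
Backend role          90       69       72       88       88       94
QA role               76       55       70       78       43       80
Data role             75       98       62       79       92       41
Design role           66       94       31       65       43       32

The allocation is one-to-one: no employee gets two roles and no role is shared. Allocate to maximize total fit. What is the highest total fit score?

Max total: 532 pts

Optimal: Novak→Frontend role (91 pts), Delgado→Design role (94 pts), Watson→Ops role (83 pts), Petrov→QA role (78 pts), Santos→Data role (92 pts), Costa→Backend role (94 pts) — total 91+94+83+78+92+94 = 532 pts.
Column-greedy (each role in turn goes to its best remaining employee) gives 481 pts, worse by 51.
Every other assignment is strictly worse.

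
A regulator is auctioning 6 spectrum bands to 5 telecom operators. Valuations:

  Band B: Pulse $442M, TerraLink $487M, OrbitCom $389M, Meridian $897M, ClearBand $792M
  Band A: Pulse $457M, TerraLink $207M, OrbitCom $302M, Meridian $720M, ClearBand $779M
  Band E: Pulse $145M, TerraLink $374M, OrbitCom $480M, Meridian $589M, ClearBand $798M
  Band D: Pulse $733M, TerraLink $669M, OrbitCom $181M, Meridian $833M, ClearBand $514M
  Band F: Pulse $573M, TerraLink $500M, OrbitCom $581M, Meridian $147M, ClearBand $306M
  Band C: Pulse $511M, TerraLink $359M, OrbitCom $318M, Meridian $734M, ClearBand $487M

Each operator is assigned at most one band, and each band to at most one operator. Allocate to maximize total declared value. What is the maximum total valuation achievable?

Optimal: Pulse→Band C ($511M), TerraLink→Band D ($669M), OrbitCom→Band F ($581M), Meridian→Band B ($897M), ClearBand→Band E ($798M) — total 511+669+581+897+798 = $3456M.
Column-greedy (each band in turn goes to its best remaining operator) gives $3389M, worse by 67.
Checked against all permutations: $3456M is optimal.

Max total: $3456M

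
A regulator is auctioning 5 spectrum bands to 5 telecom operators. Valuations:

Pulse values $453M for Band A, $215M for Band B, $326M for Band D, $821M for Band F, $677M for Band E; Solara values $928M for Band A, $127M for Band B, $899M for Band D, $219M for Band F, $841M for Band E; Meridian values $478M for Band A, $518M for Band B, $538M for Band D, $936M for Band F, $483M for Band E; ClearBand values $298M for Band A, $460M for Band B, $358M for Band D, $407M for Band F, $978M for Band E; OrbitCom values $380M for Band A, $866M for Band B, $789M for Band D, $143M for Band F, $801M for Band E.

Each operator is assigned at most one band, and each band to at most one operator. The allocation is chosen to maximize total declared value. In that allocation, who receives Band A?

This is a one-to-one assignment (maximum-weight bipartite matching).
Optimal: Pulse→Band A ($453M), Solara→Band D ($899M), Meridian→Band F ($936M), ClearBand→Band E ($978M), OrbitCom→Band B ($866M) — total 453+899+936+978+866 = $4132M.
Row-greedy (each operator in turn takes its best remaining band) gives $4131M, worse by 1.
Next-best assignment: Pulse→Band F, Solara→Band A, Meridian→Band D, ClearBand→Band E, OrbitCom→Band B = $4131M.
Pulse's own top band is Band F ($821M), but forcing Pulse→Band F and reassigning the rest optimally gives only $4131M — worse by 1.

Pulse receives Band A.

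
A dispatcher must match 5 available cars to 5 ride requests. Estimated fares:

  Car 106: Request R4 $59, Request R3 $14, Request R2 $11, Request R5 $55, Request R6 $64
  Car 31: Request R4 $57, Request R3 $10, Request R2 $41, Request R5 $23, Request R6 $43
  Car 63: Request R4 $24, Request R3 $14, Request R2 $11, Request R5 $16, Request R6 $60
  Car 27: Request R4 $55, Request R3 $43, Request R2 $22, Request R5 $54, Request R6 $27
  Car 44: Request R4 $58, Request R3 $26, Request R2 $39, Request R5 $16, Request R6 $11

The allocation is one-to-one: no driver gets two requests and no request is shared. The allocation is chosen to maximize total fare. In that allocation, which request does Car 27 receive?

Treat this as an assignment problem: match each driver to one request.
Optimal: Car 106→Request R5 ($55), Car 31→Request R2 ($41), Car 63→Request R6 ($60), Car 27→Request R3 ($43), Car 44→Request R4 ($58) — total 55+41+60+43+58 = $257.
Max-entry greedy (repeatedly take the single best remaining cell) gives $231, worse by 26.
Car 27's own top request is Request R4 ($55), but forcing Car 27→Request R4 and reassigning the rest optimally gives only $237 — worse by 20.

Car 27 receives Request R3.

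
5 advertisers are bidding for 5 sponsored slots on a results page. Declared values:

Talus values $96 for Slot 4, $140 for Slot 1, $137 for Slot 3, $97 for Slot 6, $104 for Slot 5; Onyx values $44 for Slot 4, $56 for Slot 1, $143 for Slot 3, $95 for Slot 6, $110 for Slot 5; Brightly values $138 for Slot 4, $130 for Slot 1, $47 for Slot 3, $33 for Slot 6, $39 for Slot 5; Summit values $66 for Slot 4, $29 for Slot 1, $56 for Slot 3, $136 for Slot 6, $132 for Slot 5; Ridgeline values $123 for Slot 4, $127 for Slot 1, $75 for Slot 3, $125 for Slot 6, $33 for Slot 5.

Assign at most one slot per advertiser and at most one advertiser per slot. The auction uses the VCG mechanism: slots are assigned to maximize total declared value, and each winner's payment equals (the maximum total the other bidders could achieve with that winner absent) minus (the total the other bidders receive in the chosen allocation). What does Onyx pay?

Efficient allocation: Talus→Slot 1 ($140), Onyx→Slot 3 ($143), Brightly→Slot 4 ($138), Summit→Slot 5 ($132), Ridgeline→Slot 6 ($125); total welfare W = $678.
Onyx receives Slot 3 at value $143, so the others get W − 143 = $535.
Without Onyx: best allocation of the remaining 4 bidders over all 5 slots is Talus→Slot 3 ($137), Brightly→Slot 4 ($138), Summit→Slot 6 ($136), Ridgeline→Slot 1 ($127), total $538.
VCG payment = (others' best without Onyx) − (others' welfare with Onyx) = 538 − 535 = $3.

Onyx pays $3.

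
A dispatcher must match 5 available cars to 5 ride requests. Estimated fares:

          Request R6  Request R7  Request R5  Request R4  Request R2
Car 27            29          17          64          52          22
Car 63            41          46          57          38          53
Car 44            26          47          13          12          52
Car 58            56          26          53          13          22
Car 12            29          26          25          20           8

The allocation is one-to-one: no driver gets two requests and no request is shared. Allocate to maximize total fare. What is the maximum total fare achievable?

Maximum total: $243

Optimal: Car 27→Request R4 ($52), Car 63→Request R5 ($57), Car 44→Request R2 ($52), Car 58→Request R6 ($56), Car 12→Request R7 ($26) — total 52+57+52+56+26 = $243.
Max-entry greedy (repeatedly take the single best remaining cell) gives $240, worse by 3.
Next-best assignment: Car 27→Request R5, Car 63→Request R2, Car 44→Request R7, Car 58→Request R6, Car 12→Request R4 = $240.
Swapping Car 58↔Car 27 (Car 58→Request R4 $13, Car 27→Request R6 $29) loses 66.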